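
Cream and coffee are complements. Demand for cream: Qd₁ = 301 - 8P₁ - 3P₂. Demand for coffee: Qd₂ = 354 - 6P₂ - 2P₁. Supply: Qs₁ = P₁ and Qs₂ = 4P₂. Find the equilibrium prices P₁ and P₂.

Market 1: 301 - 8P₁ - 3P₂ = P₁ → 9P₁ + 3P₂ = 301.
Market 2: 10P₂ + 2P₁ = 354.
Eliminating P₂: 10×(1) − 3×(2) gives 84P₁ = 1948, so P₁ = 487/21.
Back-substitute into (2): P₂ = (354 − 2×487/21) / 10 = 646/21.

P₁ = 487/21, P₂ = 646/21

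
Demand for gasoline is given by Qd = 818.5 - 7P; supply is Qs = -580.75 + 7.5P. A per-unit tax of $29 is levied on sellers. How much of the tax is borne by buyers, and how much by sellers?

Buyers bear $15, sellers bear $14

Pre-tax equilibrium: P* = 96.5, Q* = 143.
Tax on sellers shifts supply to Qs = -580.75 + 7.5(P − 29) = -798.25 + 7.5P.
818.5 - 7P = -798.25 + 7.5P gives buyer price Pb = 111.5; sellers receive Ps = 111.5 − 29 = 82.5.
New quantity: Q = 818.5 − 7(111.5) = 38.
Buyer burden = 111.5 − 96.5 = 15; seller burden = 96.5 − 82.5 = 14.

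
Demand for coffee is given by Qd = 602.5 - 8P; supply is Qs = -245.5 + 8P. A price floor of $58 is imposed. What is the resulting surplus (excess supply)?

Surplus = 80

Equilibrium price would be P* = 53, so the floor at 58 binds.
At P = 58: Qd = 138.5, Qs = 218.5.
Surplus = 218.5 − 138.5 = 80.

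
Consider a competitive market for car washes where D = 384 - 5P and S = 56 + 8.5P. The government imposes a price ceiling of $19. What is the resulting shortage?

Shortage = 71.5

Equilibrium price would be P* = 656/27, so the ceiling at 19 binds.
At P = 19: D = 384 − 5(19) = 289, S = 56 + 8.5(19) = 217.5.
Shortage = 289 − 217.5 = 71.5.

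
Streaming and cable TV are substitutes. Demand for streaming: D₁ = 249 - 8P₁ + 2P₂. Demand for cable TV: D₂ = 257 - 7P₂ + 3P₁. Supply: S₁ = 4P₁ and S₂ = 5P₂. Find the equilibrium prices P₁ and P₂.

P₁ = 1751/69, P₂ = 1277/46

Market 1: 249 - 8P₁ + 2P₂ = 4P₁ → 12P₁ - 2P₂ = 249.
Market 2: 12P₂ - 3P₁ = 257.
Eliminating P₂: 12×(1) + 2×(2) gives 138P₁ = 3502, so P₁ = 1751/69.
Back-substitute into (2): P₂ = (257 + 3×1751/69) / 12 = 1277/46.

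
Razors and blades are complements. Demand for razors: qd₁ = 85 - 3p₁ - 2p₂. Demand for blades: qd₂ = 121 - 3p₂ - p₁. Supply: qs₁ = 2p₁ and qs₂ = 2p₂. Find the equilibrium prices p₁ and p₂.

Market 1: 85 - 3p₁ - 2p₂ = 2p₁ → 5p₁ + 2p₂ = 85.
Market 2: 5p₂ + p₁ = 121.
Eliminating p₂: 5×(1) − 2×(2) gives 23p₁ = 183, so p₁ = 183/23.
Back-substitute into (2): p₂ = (121 − 1×183/23) / 5 = 520/23.

p₁ = 183/23, p₂ = 520/23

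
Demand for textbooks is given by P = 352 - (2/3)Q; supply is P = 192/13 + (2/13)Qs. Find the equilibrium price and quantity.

P* = 78, Q* = 411

Set the two price expressions equal: 352 - (2/3)Q = 192/13 + (2/13)Q.
4384/13 = (32/39)Q, so Q* = 411.
P* = 352 − (2/3)(411) = 78.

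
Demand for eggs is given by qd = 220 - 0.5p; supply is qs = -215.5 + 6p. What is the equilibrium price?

p* = 67

Set qd = qs: 220 - 0.5p = -215.5 + 6p.
435.5 = 6.5p, so p* = 67.
q* = 220 − 0.5(67) = 186.5.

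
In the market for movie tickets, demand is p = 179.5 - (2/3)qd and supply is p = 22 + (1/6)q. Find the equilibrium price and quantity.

Set the two price expressions equal: 179.5 - (2/3)q = 22 + (1/6)q.
157.5 = (5/6)q, so q* = 189.
p* = 179.5 − (2/3)(189) = 53.5.

p* = 53.5, q* = 189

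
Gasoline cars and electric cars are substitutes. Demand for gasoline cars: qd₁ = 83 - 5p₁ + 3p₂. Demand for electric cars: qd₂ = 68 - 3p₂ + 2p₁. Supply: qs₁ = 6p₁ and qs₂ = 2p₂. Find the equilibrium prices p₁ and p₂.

p₁ = 619/49, p₂ = 914/49

Market 1: 83 - 5p₁ + 3p₂ = 6p₁ → 11p₁ - 3p₂ = 83.
Market 2: 5p₂ - 2p₁ = 68.
Eliminating p₂: 5×(1) + 3×(2) gives 49p₁ = 619, so p₁ = 619/49.
Back-substitute into (2): p₂ = (68 + 2×619/49) / 5 = 914/49.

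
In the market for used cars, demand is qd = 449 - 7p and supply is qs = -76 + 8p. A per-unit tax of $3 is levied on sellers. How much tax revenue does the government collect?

Tax revenue = 578.4

Pre-tax equilibrium: p* = 35, q* = 204.
Tax on sellers shifts supply to qs = -76 + 8(p − 3) = -100 + 8p.
449 - 7p = -100 + 8p gives buyer price pb = 36.6; sellers receive ps = 36.6 − 3 = 33.6.
New quantity: q = 449 − 7(36.6) = 192.8.
Revenue = 3 × 192.8 = 578.4.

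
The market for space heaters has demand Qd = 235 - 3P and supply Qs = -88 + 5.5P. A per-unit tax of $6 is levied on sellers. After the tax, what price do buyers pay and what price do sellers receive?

Buyers pay 712/17, sellers receive 610/17

Pre-tax equilibrium: P* = 38, Q* = 121.
Tax on sellers shifts supply to Qs = -88 + 5.5(P − 6) = -121 + 5.5P.
235 - 3P = -121 + 5.5P gives buyer price Pb = 712/17; sellers receive Ps = 712/17 − 6 = 610/17.
New quantity: Q = 235 − 3(712/17) = 1859/17.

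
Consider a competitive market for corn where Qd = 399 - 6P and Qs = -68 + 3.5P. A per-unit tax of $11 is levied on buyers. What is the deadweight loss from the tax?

Pre-tax equilibrium: P* = 934/19, Q* = 1977/19.
Tax on buyers shifts demand to Qd = 399 − 6(P + 11) = 333 - 6P.
333 - 6P = -68 + 3.5P gives seller price Ps = 802/19; buyers pay Pb = 802/19 + 11 = 1011/19.
New quantity: Q = 399 − 6(1011/19) = 1515/19.
DWL = ½ × 11 × (1977/19 − 1515/19) = 2541/19.

Deadweight loss = 2541/19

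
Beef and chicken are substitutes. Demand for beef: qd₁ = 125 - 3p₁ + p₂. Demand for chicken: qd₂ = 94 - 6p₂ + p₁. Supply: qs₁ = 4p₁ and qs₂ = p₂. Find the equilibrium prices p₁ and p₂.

Market 1: 125 - 3p₁ + p₂ = 4p₁ → 7p₁ - p₂ = 125.
Market 2: 7p₂ - p₁ = 94.
Eliminating p₂: 7×(1) + 1×(2) gives 48p₁ = 969, so p₁ = 20.1875.
Back-substitute into (2): p₂ = (94 + 1×20.1875) / 7 = 16.3125.

p₁ = 20.1875, p₂ = 16.3125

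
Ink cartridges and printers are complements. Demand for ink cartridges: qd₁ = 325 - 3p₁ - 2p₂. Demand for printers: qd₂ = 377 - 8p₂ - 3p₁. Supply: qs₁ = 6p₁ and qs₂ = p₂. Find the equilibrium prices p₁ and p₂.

Market 1: 325 - 3p₁ - 2p₂ = 6p₁ → 9p₁ + 2p₂ = 325.
Market 2: 9p₂ + 3p₁ = 377.
Eliminating p₂: 9×(1) − 2×(2) gives 75p₁ = 2171, so p₁ = 2171/75.
Back-substitute into (2): p₂ = (377 − 3×2171/75) / 9 = 32.24.

p₁ = 2171/75, p₂ = 32.24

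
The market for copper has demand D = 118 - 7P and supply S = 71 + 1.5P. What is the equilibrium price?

P* = 94/17

Set D = S: 118 - 7P = 71 + 1.5P.
47 = 8.5P, so P* = 94/17.
Q* = 118 − 7(94/17) = 1348/17.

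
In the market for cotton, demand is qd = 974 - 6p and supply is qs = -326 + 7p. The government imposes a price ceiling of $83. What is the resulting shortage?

Shortage = 221

Equilibrium price would be p* = 100, so the ceiling at 83 binds.
At p = 83: qd = 974 − 6(83) = 476, qs = -326 + 7(83) = 255.
Shortage = 476 − 255 = 221.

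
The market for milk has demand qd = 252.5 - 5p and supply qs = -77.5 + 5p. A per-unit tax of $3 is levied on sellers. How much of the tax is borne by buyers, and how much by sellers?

Buyers bear $1.5, sellers bear $1.5

Pre-tax equilibrium: p* = 33, q* = 87.5.
Tax on sellers shifts supply to qs = -77.5 + 5(p − 3) = -92.5 + 5p.
252.5 - 5p = -92.5 + 5p gives buyer price pb = 34.5; sellers receive ps = 34.5 − 3 = 31.5.
New quantity: q = 252.5 − 5(34.5) = 80.
Buyer burden = 34.5 − 33 = 1.5; seller burden = 33 − 31.5 = 1.5.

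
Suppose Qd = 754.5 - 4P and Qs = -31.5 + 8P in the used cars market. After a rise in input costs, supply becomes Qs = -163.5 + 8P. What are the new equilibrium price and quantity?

P' = 76.5, Q' = 448.5

Original equilibrium: P* = 65.5, Q* = 492.5.
New equilibrium: 754.5 - 4P = -163.5 + 8P, so 918 = 12P and P' = 76.5; Q' = 754.5 − 4(76.5) = 448.5.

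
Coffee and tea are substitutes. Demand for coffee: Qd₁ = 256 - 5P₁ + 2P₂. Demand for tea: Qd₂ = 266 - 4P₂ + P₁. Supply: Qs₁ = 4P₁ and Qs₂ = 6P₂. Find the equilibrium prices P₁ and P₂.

P₁ = 773/22, P₂ = 1325/44

Market 1: 256 - 5P₁ + 2P₂ = 4P₁ → 9P₁ - 2P₂ = 256.
Market 2: 10P₂ - P₁ = 266.
Eliminating P₂: 10×(1) + 2×(2) gives 88P₁ = 3092, so P₁ = 773/22.
Back-substitute into (2): P₂ = (266 + 1×773/22) / 10 = 1325/44.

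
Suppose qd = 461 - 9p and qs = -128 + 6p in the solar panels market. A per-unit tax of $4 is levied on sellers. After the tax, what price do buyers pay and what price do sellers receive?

Buyers pay 613/15, sellers receive 553/15

Pre-tax equilibrium: p* = 589/15, q* = 107.6.
Tax on sellers shifts supply to qs = -128 + 6(p − 4) = -152 + 6p.
461 - 9p = -152 + 6p gives buyer price pb = 613/15; sellers receive ps = 613/15 − 4 = 553/15.
New quantity: q = 461 − 9(613/15) = 93.2.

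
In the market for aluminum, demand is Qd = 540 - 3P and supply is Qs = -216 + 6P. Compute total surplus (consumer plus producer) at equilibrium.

Total surplus = 20736

Equilibrium: 540 - 3P = -216 + 6P gives P* = 84, Q* = 288.
Demand choke price: P = 180; supply starts at P = 36.
CS = ½(180 − 84)(288) = 13824; PS = ½(84 − 36)(288) = 6912.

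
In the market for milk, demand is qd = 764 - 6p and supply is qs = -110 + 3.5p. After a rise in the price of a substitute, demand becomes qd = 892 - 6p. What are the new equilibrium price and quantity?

p' = 2004/19, q' = 4924/19

Original equilibrium: p* = 92, q* = 212.
New equilibrium: 892 - 6p = -110 + 3.5p, so 1002 = 9.5p and p' = 2004/19; q' = 892 − 6(2004/19) = 4924/19.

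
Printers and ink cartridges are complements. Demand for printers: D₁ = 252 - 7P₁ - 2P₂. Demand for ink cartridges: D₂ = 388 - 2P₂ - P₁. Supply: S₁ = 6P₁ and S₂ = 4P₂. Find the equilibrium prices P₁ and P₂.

Market 1: 252 - 7P₁ - 2P₂ = 6P₁ → 13P₁ + 2P₂ = 252.
Market 2: 6P₂ + P₁ = 388.
Eliminating P₂: 6×(1) − 2×(2) gives 76P₁ = 736, so P₁ = 184/19.
Back-substitute into (2): P₂ = (388 − 1×184/19) / 6 = 1198/19.

P₁ = 184/19, P₂ = 1198/19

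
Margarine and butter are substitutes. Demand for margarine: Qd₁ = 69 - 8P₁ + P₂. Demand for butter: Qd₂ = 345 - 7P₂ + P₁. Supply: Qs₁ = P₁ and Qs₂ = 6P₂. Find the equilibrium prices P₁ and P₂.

P₁ = 621/58, P₂ = 1587/58

Market 1: 69 - 8P₁ + P₂ = P₁ → 9P₁ - P₂ = 69.
Market 2: 13P₂ - P₁ = 345.
Eliminating P₂: 13×(1) + 1×(2) gives 116P₁ = 1242, so P₁ = 621/58.
Back-substitute into (2): P₂ = (345 + 1×621/58) / 13 = 1587/58.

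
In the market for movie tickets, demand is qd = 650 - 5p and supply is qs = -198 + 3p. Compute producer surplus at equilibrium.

Producer surplus = 2400

Equilibrium: 650 - 5p = -198 + 3p gives p* = 106, q* = 120.
Supply starts at p = 66 (where qs = 0).
PS = ½(106 − 66)(120) = 2400.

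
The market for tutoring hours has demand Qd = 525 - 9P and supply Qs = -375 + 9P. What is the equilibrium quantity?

Q* = 75

Set Qd = Qs: 525 - 9P = -375 + 9P.
900 = 18P, so P* = 50.
Q* = 525 − 9(50) = 75.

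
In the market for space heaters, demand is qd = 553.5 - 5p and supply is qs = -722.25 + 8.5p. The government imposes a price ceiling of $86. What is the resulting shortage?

Equilibrium price would be p* = 94.5, so the ceiling at 86 binds.
At p = 86: qd = 553.5 − 5(86) = 123.5, qs = -722.25 + 8.5(86) = 8.75.
Shortage = 123.5 − 8.75 = 114.75.

Shortage = 114.75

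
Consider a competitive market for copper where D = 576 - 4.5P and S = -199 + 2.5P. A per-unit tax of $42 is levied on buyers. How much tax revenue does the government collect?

Pre-tax equilibrium: P* = 775/7, Q* = 1089/14.
Tax on buyers shifts demand to D = 576 − 4.5(P + 42) = 387 - 4.5P.
387 - 4.5P = -199 + 2.5P gives seller price Ps = 586/7; buyers pay Pb = 586/7 + 42 = 880/7.
New quantity: Q = 576 − 4.5(880/7) = 72/7.
Revenue = 42 × 72/7 = 432.

Tax revenue = 432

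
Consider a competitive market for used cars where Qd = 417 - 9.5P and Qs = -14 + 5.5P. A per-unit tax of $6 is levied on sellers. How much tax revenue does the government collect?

Tax revenue = 738.8

Pre-tax equilibrium: P* = 431/15, Q* = 4321/30.
Tax on sellers shifts supply to Qs = -14 + 5.5(P − 6) = -47 + 5.5P.
417 - 9.5P = -47 + 5.5P gives buyer price Pb = 464/15; sellers receive Ps = 464/15 − 6 = 374/15.
New quantity: Q = 417 − 9.5(464/15) = 1847/15.
Revenue = 6 × 1847/15 = 738.8.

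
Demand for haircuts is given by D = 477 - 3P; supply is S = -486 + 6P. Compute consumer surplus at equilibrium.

Consumer surplus = 4056

Equilibrium: 477 - 3P = -486 + 6P gives P* = 107, Q* = 156.
Demand choke price (D = 0): P = 159.
CS = ½(159 − 107)(156) = 4056.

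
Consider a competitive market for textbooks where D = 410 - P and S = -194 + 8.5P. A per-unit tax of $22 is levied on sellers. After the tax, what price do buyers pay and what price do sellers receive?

Pre-tax equilibrium: P* = 1208/19, Q* = 6582/19.
Tax on sellers shifts supply to S = -194 + 8.5(P − 22) = -381 + 8.5P.
410 - P = -381 + 8.5P gives buyer price Pb = 1582/19; sellers receive Ps = 1582/19 − 22 = 1164/19.
New quantity: Q = 410 − 1(1582/19) = 6208/19.

Buyers pay 1582/19, sellers receive 1164/19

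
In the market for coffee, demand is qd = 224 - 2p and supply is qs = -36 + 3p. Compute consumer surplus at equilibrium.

Equilibrium: 224 - 2p = -36 + 3p gives p* = 52, q* = 120.
Demand choke price (qd = 0): p = 112.
CS = ½(112 − 52)(120) = 3600.

Consumer surplus = 3600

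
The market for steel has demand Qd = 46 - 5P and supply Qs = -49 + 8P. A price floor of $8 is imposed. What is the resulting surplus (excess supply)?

Surplus = 9

Equilibrium price would be P* = 95/13, so the floor at 8 binds.
At P = 8: Qd = 6, Qs = 15.
Surplus = 15 − 6 = 9.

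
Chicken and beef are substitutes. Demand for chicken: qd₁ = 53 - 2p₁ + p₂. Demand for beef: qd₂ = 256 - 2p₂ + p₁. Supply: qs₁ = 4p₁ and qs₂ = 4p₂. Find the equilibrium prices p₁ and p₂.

p₁ = 16.4, p₂ = 45.4

Market 1: 53 - 2p₁ + p₂ = 4p₁ → 6p₁ - p₂ = 53.
Market 2: 6p₂ - p₁ = 256.
Eliminating p₂: 6×(1) + 1×(2) gives 35p₁ = 574, so p₁ = 16.4.
Back-substitute into (2): p₂ = (256 + 1×16.4) / 6 = 45.4.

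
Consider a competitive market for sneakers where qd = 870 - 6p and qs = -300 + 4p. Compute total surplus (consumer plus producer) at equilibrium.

Total surplus = 5880

Equilibrium: 870 - 6p = -300 + 4p gives p* = 117, q* = 168.
Demand choke price: p = 145; supply starts at p = 75.
CS = ½(145 − 117)(168) = 2352; PS = ½(117 − 75)(168) = 3528.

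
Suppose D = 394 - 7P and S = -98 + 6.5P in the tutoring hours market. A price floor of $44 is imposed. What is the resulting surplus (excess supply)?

Surplus = 102

Equilibrium price would be P* = 328/9, so the floor at 44 binds.
At P = 44: D = 86, S = 188.
Surplus = 188 − 86 = 102.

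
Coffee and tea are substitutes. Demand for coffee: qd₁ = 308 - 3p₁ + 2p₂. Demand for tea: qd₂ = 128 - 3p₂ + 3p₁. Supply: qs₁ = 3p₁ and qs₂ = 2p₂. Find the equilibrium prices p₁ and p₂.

Market 1: 308 - 3p₁ + 2p₂ = 3p₁ → 6p₁ - 2p₂ = 308.
Market 2: 5p₂ - 3p₁ = 128.
Eliminating p₂: 5×(1) + 2×(2) gives 24p₁ = 1796, so p₁ = 449/6.
Back-substitute into (2): p₂ = (128 + 3×449/6) / 5 = 70.5.

p₁ = 449/6, p₂ = 70.5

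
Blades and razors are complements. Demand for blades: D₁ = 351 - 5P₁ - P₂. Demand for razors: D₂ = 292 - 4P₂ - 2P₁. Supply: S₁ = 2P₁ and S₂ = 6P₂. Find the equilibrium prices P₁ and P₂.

P₁ = 1609/34, P₂ = 671/34

Market 1: 351 - 5P₁ - P₂ = 2P₁ → 7P₁ + P₂ = 351.
Market 2: 10P₂ + 2P₁ = 292.
Eliminating P₂: 10×(1) − 1×(2) gives 68P₁ = 3218, so P₁ = 1609/34.
Back-substitute into (2): P₂ = (292 − 2×1609/34) / 10 = 671/34.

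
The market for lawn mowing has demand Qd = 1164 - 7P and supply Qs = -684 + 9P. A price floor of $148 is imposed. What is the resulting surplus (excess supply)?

Surplus = 520

Equilibrium price would be P* = 115.5, so the floor at 148 binds.
At P = 148: Qd = 128, Qs = 648.
Surplus = 648 − 128 = 520.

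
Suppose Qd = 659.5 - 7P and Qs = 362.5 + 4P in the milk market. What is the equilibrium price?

P* = 27

Set Qd = Qs: 659.5 - 7P = 362.5 + 4P.
297 = 11P, so P* = 27.
Q* = 659.5 − 7(27) = 470.5.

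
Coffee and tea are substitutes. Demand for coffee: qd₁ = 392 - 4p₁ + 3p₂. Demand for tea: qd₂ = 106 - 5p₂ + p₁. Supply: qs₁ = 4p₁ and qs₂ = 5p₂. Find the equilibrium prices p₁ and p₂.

Market 1: 392 - 4p₁ + 3p₂ = 4p₁ → 8p₁ - 3p₂ = 392.
Market 2: 10p₂ - p₁ = 106.
Eliminating p₂: 10×(1) + 3×(2) gives 77p₁ = 4238, so p₁ = 4238/77.
Back-substitute into (2): p₂ = (106 + 1×4238/77) / 10 = 1240/77.

p₁ = 4238/77, p₂ = 1240/77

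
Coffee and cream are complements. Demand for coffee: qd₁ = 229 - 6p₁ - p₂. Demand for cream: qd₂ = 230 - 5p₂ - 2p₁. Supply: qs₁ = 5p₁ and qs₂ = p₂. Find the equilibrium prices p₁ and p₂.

Market 1: 229 - 6p₁ - p₂ = 5p₁ → 11p₁ + p₂ = 229.
Market 2: 6p₂ + 2p₁ = 230.
Eliminating p₂: 6×(1) − 1×(2) gives 64p₁ = 1144, so p₁ = 17.875.
Back-substitute into (2): p₂ = (230 − 2×17.875) / 6 = 32.375.

p₁ = 17.875, p₂ = 32.375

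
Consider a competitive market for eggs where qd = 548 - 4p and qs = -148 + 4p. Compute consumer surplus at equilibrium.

Equilibrium: 548 - 4p = -148 + 4p gives p* = 87, q* = 200.
Demand choke price (qd = 0): p = 137.
CS = ½(137 − 87)(200) = 5000.

Consumer surplus = 5000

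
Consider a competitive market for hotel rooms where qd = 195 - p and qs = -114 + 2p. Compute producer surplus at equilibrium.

Equilibrium: 195 - p = -114 + 2p gives p* = 103, q* = 92.
Supply starts at p = 57 (where qs = 0).
PS = ½(103 − 57)(92) = 2116.

Producer surplus = 2116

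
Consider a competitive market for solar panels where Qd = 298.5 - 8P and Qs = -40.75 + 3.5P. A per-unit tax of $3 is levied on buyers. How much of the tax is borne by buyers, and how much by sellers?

Pre-tax equilibrium: P* = 29.5, Q* = 62.5.
Tax on buyers shifts demand to Qd = 298.5 − 8(P + 3) = 274.5 - 8P.
274.5 - 8P = -40.75 + 3.5P gives seller price Ps = 1261/46; buyers pay Pb = 1261/46 + 3 = 1399/46.
New quantity: Q = 298.5 − 8(1399/46) = 2539/46.
Buyer burden = 1399/46 − 29.5 = 21/23; seller burden = 29.5 − 1261/46 = 48/23.

Buyers bear 21/23, sellers bear 48/23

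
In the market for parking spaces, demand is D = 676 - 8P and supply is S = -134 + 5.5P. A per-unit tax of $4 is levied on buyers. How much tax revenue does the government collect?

Pre-tax equilibrium: P* = 60, Q* = 196.
Tax on buyers shifts demand to D = 676 − 8(P + 4) = 644 - 8P.
644 - 8P = -134 + 5.5P gives seller price Ps = 1556/27; buyers pay Pb = 1556/27 + 4 = 1664/27.
New quantity: Q = 676 − 8(1664/27) = 4940/27.
Revenue = 4 × 4940/27 = 19760/27.

Tax revenue = 19760/27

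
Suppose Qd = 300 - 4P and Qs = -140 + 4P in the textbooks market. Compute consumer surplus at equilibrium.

Consumer surplus = 800

Equilibrium: 300 - 4P = -140 + 4P gives P* = 55, Q* = 80.
Demand choke price (Qd = 0): P = 75.
CS = ½(75 − 55)(80) = 800.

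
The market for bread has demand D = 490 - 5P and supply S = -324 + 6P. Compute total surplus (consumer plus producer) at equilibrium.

Total surplus = 2640

Equilibrium: 490 - 5P = -324 + 6P gives P* = 74, Q* = 120.
Demand choke price: P = 98; supply starts at P = 54.
CS = ½(98 − 74)(120) = 1440; PS = ½(74 − 54)(120) = 1200.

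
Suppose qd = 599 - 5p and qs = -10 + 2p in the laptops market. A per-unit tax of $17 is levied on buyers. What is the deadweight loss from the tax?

Deadweight loss = 1445/7

Pre-tax equilibrium: p* = 87, q* = 164.
Tax on buyers shifts demand to qd = 599 − 5(p + 17) = 514 - 5p.
514 - 5p = -10 + 2p gives seller price ps = 524/7; buyers pay pb = 524/7 + 17 = 643/7.
New quantity: q = 599 − 5(643/7) = 978/7.
DWL = ½ × 17 × (164 − 978/7) = 1445/7.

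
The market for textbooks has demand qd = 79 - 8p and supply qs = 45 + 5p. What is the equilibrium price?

p* = 34/13

Set qd = qs: 79 - 8p = 45 + 5p.
34 = 13p, so p* = 34/13.
q* = 79 − 8(34/13) = 755/13.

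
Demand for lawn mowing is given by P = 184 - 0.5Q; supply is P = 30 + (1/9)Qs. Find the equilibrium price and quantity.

P* = 58, Q* = 252

Set the two price expressions equal: 184 - 0.5Q = 30 + (1/9)Q.
154 = (11/18)Q, so Q* = 252.
P* = 184 − (0.5)(252) = 58.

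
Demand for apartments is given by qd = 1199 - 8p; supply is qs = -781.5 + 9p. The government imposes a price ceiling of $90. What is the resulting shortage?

Equilibrium price would be p* = 116.5, so the ceiling at 90 binds.
At p = 90: qd = 1199 − 8(90) = 479, qs = -781.5 + 9(90) = 28.5.
Shortage = 479 − 28.5 = 450.5.

Shortage = 450.5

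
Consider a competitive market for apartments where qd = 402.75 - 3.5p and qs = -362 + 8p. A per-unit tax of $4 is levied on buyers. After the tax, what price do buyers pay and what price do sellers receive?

Pre-tax equilibrium: p* = 66.5, q* = 170.
Tax on buyers shifts demand to qd = 402.75 − 3.5(p + 4) = 388.75 - 3.5p.
388.75 - 3.5p = -362 + 8p gives seller price ps = 3003/46; buyers pay pb = 3003/46 + 4 = 3187/46.
New quantity: q = 402.75 − 3.5(3187/46) = 3686/23.

Buyers pay 3187/46, sellers receive 3003/46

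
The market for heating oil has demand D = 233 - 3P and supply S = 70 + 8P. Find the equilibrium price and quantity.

P* = 163/11, Q* = 2074/11

Set D = S: 233 - 3P = 70 + 8P.
163 = 11P, so P* = 163/11.
Q* = 233 − 3(163/11) = 2074/11.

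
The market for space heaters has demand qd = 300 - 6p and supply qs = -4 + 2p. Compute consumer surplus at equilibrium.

Equilibrium: 300 - 6p = -4 + 2p gives p* = 38, q* = 72.
Demand choke price (qd = 0): p = 50.
CS = ½(50 − 38)(72) = 432.

Consumer surplus = 432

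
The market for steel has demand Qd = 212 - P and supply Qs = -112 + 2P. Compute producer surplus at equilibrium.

Producer surplus = 2704

Equilibrium: 212 - P = -112 + 2P gives P* = 108, Q* = 104.
Supply starts at P = 56 (where Qs = 0).
PS = ½(108 − 56)(104) = 2704.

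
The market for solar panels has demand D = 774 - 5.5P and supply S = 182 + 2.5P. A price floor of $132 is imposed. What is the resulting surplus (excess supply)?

Surplus = 464

Equilibrium price would be P* = 74, so the floor at 132 binds.
At P = 132: D = 48, S = 512.
Surplus = 512 − 48 = 464.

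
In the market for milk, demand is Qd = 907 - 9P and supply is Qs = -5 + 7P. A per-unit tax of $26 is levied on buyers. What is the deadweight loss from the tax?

Deadweight loss = 1330.875

Pre-tax equilibrium: P* = 57, Q* = 394.
Tax on buyers shifts demand to Qd = 907 − 9(P + 26) = 673 - 9P.
673 - 9P = -5 + 7P gives seller price Ps = 42.375; buyers pay Pb = 42.375 + 26 = 68.375.
New quantity: Q = 907 − 9(68.375) = 291.625.
DWL = ½ × 26 × (394 − 291.625) = 1330.875.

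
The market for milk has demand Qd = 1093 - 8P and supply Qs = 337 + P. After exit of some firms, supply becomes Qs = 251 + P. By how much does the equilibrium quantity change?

ΔQ = -688/9

Original equilibrium: P* = 84, Q* = 421.
New equilibrium: 1093 - 8P = 251 + P, so 842 = 9P and P' = 842/9; Q' = 1093 − 8(842/9) = 3101/9.
Change in quantity: 3101/9 − 421 = -688/9.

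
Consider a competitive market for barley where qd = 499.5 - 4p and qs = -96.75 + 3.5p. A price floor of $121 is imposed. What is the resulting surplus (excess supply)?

Surplus = 311.25

Equilibrium price would be p* = 79.5, so the floor at 121 binds.
At p = 121: qd = 15.5, qs = 326.75.
Surplus = 326.75 − 15.5 = 311.25.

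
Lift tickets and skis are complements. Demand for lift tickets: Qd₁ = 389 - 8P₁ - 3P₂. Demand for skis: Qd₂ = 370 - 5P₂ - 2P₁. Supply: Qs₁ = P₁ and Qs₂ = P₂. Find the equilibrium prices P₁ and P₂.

Market 1: 389 - 8P₁ - 3P₂ = P₁ → 9P₁ + 3P₂ = 389.
Market 2: 6P₂ + 2P₁ = 370.
Eliminating P₂: 6×(1) − 3×(2) gives 48P₁ = 1224, so P₁ = 25.5.
Back-substitute into (2): P₂ = (370 − 2×25.5) / 6 = 319/6.

P₁ = 25.5, P₂ = 319/6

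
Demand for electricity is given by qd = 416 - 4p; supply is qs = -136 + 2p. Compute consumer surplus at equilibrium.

Consumer surplus = 288

Equilibrium: 416 - 4p = -136 + 2p gives p* = 92, q* = 48.
Demand choke price (qd = 0): p = 104.
CS = ½(104 − 92)(48) = 288.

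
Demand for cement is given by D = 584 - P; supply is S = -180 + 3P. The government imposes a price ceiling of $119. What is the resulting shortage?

Shortage = 288

Equilibrium price would be P* = 191, so the ceiling at 119 binds.
At P = 119: D = 584 − 1(119) = 465, S = -180 + 3(119) = 177.
Shortage = 465 − 177 = 288.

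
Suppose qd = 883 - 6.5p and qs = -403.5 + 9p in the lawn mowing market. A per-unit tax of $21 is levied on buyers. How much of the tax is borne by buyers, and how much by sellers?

Buyers bear 378/31, sellers bear 273/31

Pre-tax equilibrium: p* = 83, q* = 343.5.
Tax on buyers shifts demand to qd = 883 − 6.5(p + 21) = 746.5 - 6.5p.
746.5 - 6.5p = -403.5 + 9p gives seller price ps = 2300/31; buyers pay pb = 2300/31 + 21 = 2951/31.
New quantity: q = 883 − 6.5(2951/31) = 16383/62.
Buyer burden = 2951/31 − 83 = 378/31; seller burden = 83 − 2300/31 = 273/31.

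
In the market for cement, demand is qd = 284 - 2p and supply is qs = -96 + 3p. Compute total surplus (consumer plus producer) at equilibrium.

Equilibrium: 284 - 2p = -96 + 3p gives p* = 76, q* = 132.
Demand choke price: p = 142; supply starts at p = 32.
CS = ½(142 − 76)(132) = 4356; PS = ½(76 − 32)(132) = 2904.

Total surplus = 7260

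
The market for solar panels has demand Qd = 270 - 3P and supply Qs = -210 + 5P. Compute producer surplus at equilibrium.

Equilibrium: 270 - 3P = -210 + 5P gives P* = 60, Q* = 90.
Supply starts at P = 42 (where Qs = 0).
PS = ½(60 − 42)(90) = 810.

Producer surplus = 810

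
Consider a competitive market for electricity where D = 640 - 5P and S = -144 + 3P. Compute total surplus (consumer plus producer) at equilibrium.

Total surplus = 6000

Equilibrium: 640 - 5P = -144 + 3P gives P* = 98, Q* = 150.
Demand choke price: P = 128; supply starts at P = 48.
CS = ½(128 − 98)(150) = 2250; PS = ½(98 − 48)(150) = 3750.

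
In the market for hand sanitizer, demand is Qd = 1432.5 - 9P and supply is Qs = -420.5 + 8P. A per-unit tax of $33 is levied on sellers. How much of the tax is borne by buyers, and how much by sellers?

Pre-tax equilibrium: P* = 109, Q* = 451.5.
Tax on sellers shifts supply to Qs = -420.5 + 8(P − 33) = -684.5 + 8P.
1432.5 - 9P = -684.5 + 8P gives buyer price Pb = 2117/17; sellers receive Ps = 2117/17 − 33 = 1556/17.
New quantity: Q = 1432.5 − 9(2117/17) = 10599/34.
Buyer burden = 2117/17 − 109 = 264/17; seller burden = 109 − 1556/17 = 297/17.

Buyers bear 264/17, sellers bear 297/17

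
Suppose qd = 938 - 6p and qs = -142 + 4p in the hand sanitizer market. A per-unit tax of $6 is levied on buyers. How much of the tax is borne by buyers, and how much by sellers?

Buyers bear $2.4, sellers bear $3.6

Pre-tax equilibrium: p* = 108, q* = 290.
Tax on buyers shifts demand to qd = 938 − 6(p + 6) = 902 - 6p.
902 - 6p = -142 + 4p gives seller price ps = 104.4; buyers pay pb = 104.4 + 6 = 110.4.
New quantity: q = 938 − 6(110.4) = 275.6.
Buyer burden = 110.4 − 108 = 2.4; seller burden = 108 − 104.4 = 3.6.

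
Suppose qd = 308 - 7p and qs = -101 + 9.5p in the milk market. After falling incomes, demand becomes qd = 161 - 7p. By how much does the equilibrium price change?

Δp = -98/11

Original equilibrium: p* = 818/33, q* = 4438/33.
New equilibrium: 161 - 7p = -101 + 9.5p, so 262 = 16.5p and p' = 524/33; q' = 161 − 7(524/33) = 1645/33.
Change in price: 524/33 − 818/33 = -98/11.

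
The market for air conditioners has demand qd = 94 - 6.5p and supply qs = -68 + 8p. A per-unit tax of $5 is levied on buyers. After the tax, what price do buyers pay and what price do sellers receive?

Pre-tax equilibrium: p* = 324/29, q* = 620/29.
Tax on buyers shifts demand to qd = 94 − 6.5(p + 5) = 61.5 - 6.5p.
61.5 - 6.5p = -68 + 8p gives seller price ps = 259/29; buyers pay pb = 259/29 + 5 = 404/29.
New quantity: q = 94 − 6.5(404/29) = 100/29.

Buyers pay 404/29, sellers receive 259/29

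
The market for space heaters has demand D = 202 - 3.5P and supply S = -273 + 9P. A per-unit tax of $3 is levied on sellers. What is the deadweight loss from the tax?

Pre-tax equilibrium: P* = 38, Q* = 69.
Tax on sellers shifts supply to S = -273 + 9(P − 3) = -300 + 9P.
202 - 3.5P = -300 + 9P gives buyer price Pb = 40.16; sellers receive Ps = 40.16 − 3 = 37.16.
New quantity: Q = 202 − 3.5(40.16) = 61.44.
DWL = ½ × 3 × (69 − 61.44) = 11.34.

Deadweight loss = 11.34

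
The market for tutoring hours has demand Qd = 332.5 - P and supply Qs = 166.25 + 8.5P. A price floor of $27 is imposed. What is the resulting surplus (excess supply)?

Equilibrium price would be P* = 17.5, so the floor at 27 binds.
At P = 27: Qd = 305.5, Qs = 395.75.
Surplus = 395.75 − 305.5 = 90.25.

Surplus = 90.25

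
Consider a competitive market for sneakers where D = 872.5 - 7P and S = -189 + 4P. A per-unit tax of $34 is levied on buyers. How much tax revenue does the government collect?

Tax revenue = 41310/11

Pre-tax equilibrium: P* = 96.5, Q* = 197.
Tax on buyers shifts demand to D = 872.5 − 7(P + 34) = 634.5 - 7P.
634.5 - 7P = -189 + 4P gives seller price Ps = 1647/22; buyers pay Pb = 1647/22 + 34 = 2395/22.
New quantity: Q = 872.5 − 7(2395/22) = 1215/11.
Revenue = 34 × 1215/11 = 41310/11.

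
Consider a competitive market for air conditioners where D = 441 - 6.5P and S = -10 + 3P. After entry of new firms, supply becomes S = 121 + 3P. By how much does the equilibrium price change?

Original equilibrium: P* = 902/19, Q* = 2516/19.
New equilibrium: 441 - 6.5P = 121 + 3P, so 320 = 9.5P and P' = 640/19; Q' = 441 − 6.5(640/19) = 4219/19.
Change in price: 640/19 − 902/19 = -262/19.

ΔP = -262/19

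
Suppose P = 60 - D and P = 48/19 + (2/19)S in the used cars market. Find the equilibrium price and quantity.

Set the two price expressions equal: 60 - Q = 48/19 + (2/19)Q.
1092/19 = (21/19)Q, so Q* = 52.
P* = 60 − (1)(52) = 8.

P* = 8, Q* = 52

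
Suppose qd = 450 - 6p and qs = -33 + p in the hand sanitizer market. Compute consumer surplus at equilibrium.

Equilibrium: 450 - 6p = -33 + p gives p* = 69, q* = 36.
Demand choke price (qd = 0): p = 75.
CS = ½(75 − 69)(36) = 108.

Consumer surplus = 108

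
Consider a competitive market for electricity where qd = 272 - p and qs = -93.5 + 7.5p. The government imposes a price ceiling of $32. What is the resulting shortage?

Equilibrium price would be p* = 43, so the ceiling at 32 binds.
At p = 32: qd = 272 − 1(32) = 240, qs = -93.5 + 7.5(32) = 146.5.
Shortage = 240 − 146.5 = 93.5.

Shortage = 93.5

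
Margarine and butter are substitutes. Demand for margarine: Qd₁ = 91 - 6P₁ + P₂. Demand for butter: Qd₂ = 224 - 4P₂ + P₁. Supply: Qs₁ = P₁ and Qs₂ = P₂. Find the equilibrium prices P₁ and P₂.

P₁ = 679/34, P₂ = 1659/34

Market 1: 91 - 6P₁ + P₂ = P₁ → 7P₁ - P₂ = 91.
Market 2: 5P₂ - P₁ = 224.
Eliminating P₂: 5×(1) + 1×(2) gives 34P₁ = 679, so P₁ = 679/34.
Back-substitute into (2): P₂ = (224 + 1×679/34) / 5 = 1659/34.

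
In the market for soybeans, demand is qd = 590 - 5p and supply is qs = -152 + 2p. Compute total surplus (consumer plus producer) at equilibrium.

Equilibrium: 590 - 5p = -152 + 2p gives p* = 106, q* = 60.
Demand choke price: p = 118; supply starts at p = 76.
CS = ½(118 − 106)(60) = 360; PS = ½(106 − 76)(60) = 900.

Total surplus = 1260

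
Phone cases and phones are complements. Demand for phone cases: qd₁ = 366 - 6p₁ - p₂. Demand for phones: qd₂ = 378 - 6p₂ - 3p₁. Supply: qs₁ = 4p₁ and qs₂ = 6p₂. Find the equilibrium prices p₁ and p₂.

p₁ = 446/13, p₂ = 298/13

Market 1: 366 - 6p₁ - p₂ = 4p₁ → 10p₁ + p₂ = 366.
Market 2: 12p₂ + 3p₁ = 378.
Eliminating p₂: 12×(1) − 1×(2) gives 117p₁ = 4014, so p₁ = 446/13.
Back-substitute into (2): p₂ = (378 − 3×446/13) / 12 = 298/13.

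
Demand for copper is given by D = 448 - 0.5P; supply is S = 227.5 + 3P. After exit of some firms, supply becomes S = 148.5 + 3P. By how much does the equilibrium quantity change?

ΔQ = -79/7

Original equilibrium: P* = 63, Q* = 416.5.
New equilibrium: 448 - 0.5P = 148.5 + 3P, so 299.5 = 3.5P and P' = 599/7; Q' = 448 − 0.5(599/7) = 5673/14.
Change in quantity: 5673/14 − 416.5 = -79/7.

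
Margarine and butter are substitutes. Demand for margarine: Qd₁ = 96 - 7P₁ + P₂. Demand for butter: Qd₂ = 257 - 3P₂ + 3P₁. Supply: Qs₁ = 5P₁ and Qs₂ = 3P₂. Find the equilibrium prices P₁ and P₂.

P₁ = 833/69, P₂ = 1124/23

Market 1: 96 - 7P₁ + P₂ = 5P₁ → 12P₁ - P₂ = 96.
Market 2: 6P₂ - 3P₁ = 257.
Eliminating P₂: 6×(1) + 1×(2) gives 69P₁ = 833, so P₁ = 833/69.
Back-substitute into (2): P₂ = (257 + 3×833/69) / 6 = 1124/23.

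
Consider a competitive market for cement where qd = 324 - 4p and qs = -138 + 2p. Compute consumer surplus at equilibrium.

Equilibrium: 324 - 4p = -138 + 2p gives p* = 77, q* = 16.
Demand choke price (qd = 0): p = 81.
CS = ½(81 − 77)(16) = 32.

Consumer surplus = 32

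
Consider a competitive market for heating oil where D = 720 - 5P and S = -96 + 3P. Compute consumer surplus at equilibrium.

Equilibrium: 720 - 5P = -96 + 3P gives P* = 102, Q* = 210.
Demand choke price (D = 0): P = 144.
CS = ½(144 − 102)(210) = 4410.

Consumer surplus = 4410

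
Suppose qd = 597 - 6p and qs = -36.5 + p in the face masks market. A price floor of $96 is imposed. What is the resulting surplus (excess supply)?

Equilibrium price would be p* = 90.5, so the floor at 96 binds.
At p = 96: qd = 21, qs = 59.5.
Surplus = 59.5 − 21 = 38.5.

Surplus = 38.5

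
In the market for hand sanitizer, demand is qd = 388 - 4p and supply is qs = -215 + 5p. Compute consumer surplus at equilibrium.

Consumer surplus = 1800

Equilibrium: 388 - 4p = -215 + 5p gives p* = 67, q* = 120.
Demand choke price (qd = 0): p = 97.
CS = ½(97 − 67)(120) = 1800.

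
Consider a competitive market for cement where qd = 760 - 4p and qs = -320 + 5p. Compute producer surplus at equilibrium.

Producer surplus = 7840

Equilibrium: 760 - 4p = -320 + 5p gives p* = 120, q* = 280.
Supply starts at p = 64 (where qs = 0).
PS = ½(120 − 64)(280) = 7840.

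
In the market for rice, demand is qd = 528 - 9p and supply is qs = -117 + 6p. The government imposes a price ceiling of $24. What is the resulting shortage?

Shortage = 285

Equilibrium price would be p* = 43, so the ceiling at 24 binds.
At p = 24: qd = 528 − 9(24) = 312, qs = -117 + 6(24) = 27.
Shortage = 312 − 27 = 285.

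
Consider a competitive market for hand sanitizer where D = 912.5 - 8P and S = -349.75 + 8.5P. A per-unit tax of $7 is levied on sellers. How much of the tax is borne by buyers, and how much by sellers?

Pre-tax equilibrium: P* = 76.5, Q* = 300.5.
Tax on sellers shifts supply to S = -349.75 + 8.5(P − 7) = -409.25 + 8.5P.
912.5 - 8P = -409.25 + 8.5P gives buyer price Pb = 5287/66; sellers receive Ps = 5287/66 − 7 = 4825/66.
New quantity: Q = 912.5 − 8(5287/66) = 17929/66.
Buyer burden = 5287/66 − 76.5 = 119/33; seller burden = 76.5 − 4825/66 = 112/33.

Buyers bear 119/33, sellers bear 112/33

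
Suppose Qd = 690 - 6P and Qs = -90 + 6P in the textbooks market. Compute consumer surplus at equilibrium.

Equilibrium: 690 - 6P = -90 + 6P gives P* = 65, Q* = 300.
Demand choke price (Qd = 0): P = 115.
CS = ½(115 − 65)(300) = 7500.

Consumer surplus = 7500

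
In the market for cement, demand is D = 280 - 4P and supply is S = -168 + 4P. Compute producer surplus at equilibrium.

Producer surplus = 392

Equilibrium: 280 - 4P = -168 + 4P gives P* = 56, Q* = 56.
Supply starts at P = 42 (where S = 0).
PS = ½(56 − 42)(56) = 392.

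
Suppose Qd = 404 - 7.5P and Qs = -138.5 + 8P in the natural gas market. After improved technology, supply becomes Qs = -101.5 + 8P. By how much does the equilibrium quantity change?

Original equilibrium: P* = 35, Q* = 141.5.
New equilibrium: 404 - 7.5P = -101.5 + 8P, so 505.5 = 15.5P and P' = 1011/31; Q' = 404 − 7.5(1011/31) = 9883/62.
Change in quantity: 9883/62 − 141.5 = 555/31.

ΔQ = 555/31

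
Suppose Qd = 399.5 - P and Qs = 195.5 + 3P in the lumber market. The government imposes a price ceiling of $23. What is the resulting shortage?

Shortage = 112

Equilibrium price would be P* = 51, so the ceiling at 23 binds.
At P = 23: Qd = 399.5 − 1(23) = 376.5, Qs = 195.5 + 3(23) = 264.5.
Shortage = 376.5 − 264.5 = 112.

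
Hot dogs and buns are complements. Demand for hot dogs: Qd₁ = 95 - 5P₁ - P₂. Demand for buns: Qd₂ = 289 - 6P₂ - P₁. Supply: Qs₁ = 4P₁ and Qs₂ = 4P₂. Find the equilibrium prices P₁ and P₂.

P₁ = 661/89, P₂ = 2506/89

Market 1: 95 - 5P₁ - P₂ = 4P₁ → 9P₁ + P₂ = 95.
Market 2: 10P₂ + P₁ = 289.
Eliminating P₂: 10×(1) − 1×(2) gives 89P₁ = 661, so P₁ = 661/89.
Back-substitute into (2): P₂ = (289 − 1×661/89) / 10 = 2506/89.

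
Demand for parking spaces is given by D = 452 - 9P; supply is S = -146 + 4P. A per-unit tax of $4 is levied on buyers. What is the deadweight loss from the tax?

Deadweight loss = 288/13

Pre-tax equilibrium: P* = 46, Q* = 38.
Tax on buyers shifts demand to D = 452 − 9(P + 4) = 416 - 9P.
416 - 9P = -146 + 4P gives seller price Ps = 562/13; buyers pay Pb = 562/13 + 4 = 614/13.
New quantity: Q = 452 − 9(614/13) = 350/13.
DWL = ½ × 4 × (38 − 350/13) = 288/13.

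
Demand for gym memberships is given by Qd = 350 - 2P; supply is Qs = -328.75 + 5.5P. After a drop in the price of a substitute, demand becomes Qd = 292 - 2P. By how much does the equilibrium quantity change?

ΔQ = -638/15

Original equilibrium: P* = 90.5, Q* = 169.
New equilibrium: 292 - 2P = -328.75 + 5.5P, so 620.75 = 7.5P and P' = 2483/30; Q' = 292 − 2(2483/30) = 1897/15.
Change in quantity: 1897/15 − 169 = -638/15.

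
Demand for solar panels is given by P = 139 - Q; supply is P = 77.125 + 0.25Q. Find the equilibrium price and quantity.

P* = 89.5, Q* = 49.5

Set the two price expressions equal: 139 - Q = 77.125 + 0.25Q.
61.875 = 1.25Q, so Q* = 49.5.
P* = 139 − (1)(49.5) = 89.5.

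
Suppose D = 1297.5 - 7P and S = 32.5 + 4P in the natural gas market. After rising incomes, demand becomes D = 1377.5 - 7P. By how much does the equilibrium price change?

ΔP = 80/11

Original equilibrium: P* = 115, Q* = 492.5.
New equilibrium: 1377.5 - 7P = 32.5 + 4P, so 1345 = 11P and P' = 1345/11; Q' = 1377.5 − 7(1345/11) = 11475/22.
Change in price: 1345/11 − 115 = 80/11.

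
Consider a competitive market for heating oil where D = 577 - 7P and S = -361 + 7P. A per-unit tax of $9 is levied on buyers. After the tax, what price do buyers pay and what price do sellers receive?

Buyers pay $71.5, sellers receive $62.5

Pre-tax equilibrium: P* = 67, Q* = 108.
Tax on buyers shifts demand to D = 577 − 7(P + 9) = 514 - 7P.
514 - 7P = -361 + 7P gives seller price Ps = 62.5; buyers pay Pb = 62.5 + 9 = 71.5.
New quantity: Q = 577 − 7(71.5) = 76.5.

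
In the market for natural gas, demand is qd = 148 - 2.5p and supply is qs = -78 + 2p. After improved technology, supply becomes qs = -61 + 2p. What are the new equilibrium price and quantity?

p' = 418/9, q' = 287/9

Original equilibrium: p* = 452/9, q* = 202/9.
New equilibrium: 148 - 2.5p = -61 + 2p, so 209 = 4.5p and p' = 418/9; q' = 148 − 2.5(418/9) = 287/9.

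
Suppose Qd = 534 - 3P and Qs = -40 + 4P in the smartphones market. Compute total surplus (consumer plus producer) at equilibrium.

Total surplus = 24192

Equilibrium: 534 - 3P = -40 + 4P gives P* = 82, Q* = 288.
Demand choke price: P = 178; supply starts at P = 10.
CS = ½(178 − 82)(288) = 13824; PS = ½(82 − 10)(288) = 10368.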